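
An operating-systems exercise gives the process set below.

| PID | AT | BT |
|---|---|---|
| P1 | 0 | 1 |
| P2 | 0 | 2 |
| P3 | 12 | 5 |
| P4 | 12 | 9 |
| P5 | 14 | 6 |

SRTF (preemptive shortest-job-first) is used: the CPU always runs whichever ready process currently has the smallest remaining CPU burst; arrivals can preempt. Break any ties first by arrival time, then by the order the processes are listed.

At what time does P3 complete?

Timeline: | P1 0-1 | P2 1-3 | idle 3-12 | P3 12-17 | P5 17-23 | P4 23-32 |
Completion: P1=1  P2=3  P3=17  P4=32  P5=23
Turnaround (C−A): P1=1  P2=3  P3=5  P4=20  P5=9

17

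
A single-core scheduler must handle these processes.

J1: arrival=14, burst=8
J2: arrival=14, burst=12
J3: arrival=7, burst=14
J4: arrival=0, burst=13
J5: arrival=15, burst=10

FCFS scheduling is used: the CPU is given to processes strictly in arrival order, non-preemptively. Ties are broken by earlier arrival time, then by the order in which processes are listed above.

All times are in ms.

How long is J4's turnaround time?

13

Schedule: | J4 0-13 | J3 13-27 | J1 27-35 | J2 35-47 | J5 47-57 |
Completion: J1=35  J2=47  J3=27  J4=13  J5=57
Turnaround(J4) = completion − arrival = 13 − 0 = 13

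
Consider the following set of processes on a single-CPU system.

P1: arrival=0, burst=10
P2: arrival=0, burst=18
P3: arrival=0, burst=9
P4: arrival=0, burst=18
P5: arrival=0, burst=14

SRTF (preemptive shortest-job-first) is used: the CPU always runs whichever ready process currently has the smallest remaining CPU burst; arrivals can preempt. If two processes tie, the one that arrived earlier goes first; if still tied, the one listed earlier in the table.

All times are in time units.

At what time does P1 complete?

Schedule: | P3 0-9 | P1 9-19 | P5 19-33 | P2 33-51 | P4 51-69 |
Completion: P1=19  P2=51  P3=9  P4=69  P5=33
Turnaround (C−A): P1=19  P2=51  P3=9  P4=69  P5=33

19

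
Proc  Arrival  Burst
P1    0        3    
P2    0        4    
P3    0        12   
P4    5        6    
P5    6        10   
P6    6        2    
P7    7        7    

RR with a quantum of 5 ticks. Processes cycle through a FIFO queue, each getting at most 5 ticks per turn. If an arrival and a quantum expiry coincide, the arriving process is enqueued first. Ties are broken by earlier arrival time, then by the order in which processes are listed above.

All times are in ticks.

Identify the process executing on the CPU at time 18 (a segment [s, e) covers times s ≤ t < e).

P5

Gantt: | P1 0-3 | P2 3-7 | P3 7-12 | P4 12-17 | P5 17-22 | P6 22-24 | P7 24-29 | P3 29-34 | P4 34-35 | P5 35-40 | P7 40-42 | P3 42-44 |
Completion: P1=3  P2=7  P3=44  P4=35  P5=40  P6=24  P7=42
Turnaround (C−A): P1=3  P2=7  P3=44  P4=30  P5=34  P6=18  P7=35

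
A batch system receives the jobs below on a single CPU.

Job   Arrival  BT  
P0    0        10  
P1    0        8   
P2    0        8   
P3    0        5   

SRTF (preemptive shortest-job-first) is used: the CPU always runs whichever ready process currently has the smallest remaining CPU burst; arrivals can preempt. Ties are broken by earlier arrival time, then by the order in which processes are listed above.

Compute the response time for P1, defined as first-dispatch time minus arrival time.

5

Schedule: | P3 0-5 | P1 5-13 | P2 13-21 | P0 21-31 |
Completion: P0=31  P1=13  P2=21  P3=5
Response(P1) = first start − arrival = 5 − 0 = 5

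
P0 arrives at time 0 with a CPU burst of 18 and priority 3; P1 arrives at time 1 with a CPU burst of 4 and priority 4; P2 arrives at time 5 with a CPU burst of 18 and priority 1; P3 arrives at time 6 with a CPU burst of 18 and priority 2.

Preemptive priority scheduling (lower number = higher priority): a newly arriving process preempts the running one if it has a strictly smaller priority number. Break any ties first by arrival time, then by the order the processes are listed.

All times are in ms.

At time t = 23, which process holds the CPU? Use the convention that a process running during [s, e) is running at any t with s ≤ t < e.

P3

Gantt: | P0 0-5 | P2 5-23 | P3 23-41 | P0 41-54 | P1 54-58 |
Completion: P0=54  P1=58  P2=23  P3=41
Turnaround (C−A): P0=54  P1=57  P2=18  P3=35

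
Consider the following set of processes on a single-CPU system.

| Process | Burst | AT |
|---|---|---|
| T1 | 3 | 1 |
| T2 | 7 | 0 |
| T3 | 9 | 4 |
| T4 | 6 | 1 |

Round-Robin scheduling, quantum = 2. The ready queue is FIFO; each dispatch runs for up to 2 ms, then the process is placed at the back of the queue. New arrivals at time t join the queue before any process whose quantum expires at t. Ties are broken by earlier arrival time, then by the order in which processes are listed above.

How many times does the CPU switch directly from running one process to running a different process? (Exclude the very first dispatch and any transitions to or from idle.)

11

Schedule: | T2 0-2 | T1 2-4 | T4 4-6 | T2 6-8 | T3 8-10 | T1 10-11 | T4 11-13 | T2 13-15 | T3 15-17 | T4 17-19 | T2 19-20 | T3 20-25 |
Completion: T1=11  T2=20  T3=25  T4=19
Turnaround (C−A): T1=10  T2=20  T3=21  T4=18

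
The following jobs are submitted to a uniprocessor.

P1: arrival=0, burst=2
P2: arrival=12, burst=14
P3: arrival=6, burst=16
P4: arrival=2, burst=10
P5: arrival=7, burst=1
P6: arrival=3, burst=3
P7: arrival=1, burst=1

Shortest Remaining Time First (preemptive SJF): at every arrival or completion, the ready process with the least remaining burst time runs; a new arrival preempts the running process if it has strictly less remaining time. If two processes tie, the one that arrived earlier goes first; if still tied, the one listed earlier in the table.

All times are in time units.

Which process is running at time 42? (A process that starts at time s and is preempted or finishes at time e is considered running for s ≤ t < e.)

P3

Schedule: | P1 0-2 | P7 2-3 | P6 3-6 | P4 6-7 | P5 7-8 | P4 8-17 | P2 17-31 | P3 31-47 |
Completion: P1=2  P2=31  P3=47  P4=17  P5=8  P6=6  P7=3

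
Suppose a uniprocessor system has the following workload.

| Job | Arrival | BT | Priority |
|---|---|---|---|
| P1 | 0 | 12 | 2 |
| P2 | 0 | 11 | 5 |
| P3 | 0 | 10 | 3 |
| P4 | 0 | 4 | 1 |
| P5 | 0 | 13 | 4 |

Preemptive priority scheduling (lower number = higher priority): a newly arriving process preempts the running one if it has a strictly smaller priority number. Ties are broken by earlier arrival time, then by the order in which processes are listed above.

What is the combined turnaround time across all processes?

135

Gantt: | P4 0-4 | P1 4-16 | P3 16-26 | P5 26-39 | P2 39-50 |
Completion: P1=16  P2=50  P3=26  P4=4  P5=39
Turnaround (C−A): P1=16  P2=50  P3=26  P4=4  P5=39
Turnaround = completion − arrival: P1=16, P2=50, P3=26, P4=4, P5=39
Total turnaround = 16 + 50 + 26 + 4 + 39 = 135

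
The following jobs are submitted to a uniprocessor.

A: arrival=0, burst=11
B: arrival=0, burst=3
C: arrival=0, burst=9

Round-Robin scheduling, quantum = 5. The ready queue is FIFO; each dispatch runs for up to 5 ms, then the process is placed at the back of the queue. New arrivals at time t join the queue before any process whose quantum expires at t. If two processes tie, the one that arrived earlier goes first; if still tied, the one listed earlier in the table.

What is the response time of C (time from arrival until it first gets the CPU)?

8

Gantt: | A 0-5 | B 5-8 | C 8-13 | A 13-18 | C 18-22 | A 22-23 |
Completion: A=23  B=8  C=22
Turnaround (C−A): A=23  B=8  C=22
Response(C) = first start − arrival = 8 − 0 = 8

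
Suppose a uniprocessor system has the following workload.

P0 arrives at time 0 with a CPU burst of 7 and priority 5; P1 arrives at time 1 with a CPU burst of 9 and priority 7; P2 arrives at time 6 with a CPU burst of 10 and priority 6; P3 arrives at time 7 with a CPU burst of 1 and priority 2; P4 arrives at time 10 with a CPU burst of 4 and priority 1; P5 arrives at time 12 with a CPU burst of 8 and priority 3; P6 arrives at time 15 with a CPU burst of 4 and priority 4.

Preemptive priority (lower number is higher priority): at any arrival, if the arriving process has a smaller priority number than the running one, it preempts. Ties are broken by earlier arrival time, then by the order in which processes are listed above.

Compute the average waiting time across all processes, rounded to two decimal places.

8.57

Gantt: | P0 0-7 | P3 7-8 | P2 8-10 | P4 10-14 | P5 14-22 | P6 22-26 | P2 26-34 | P1 34-43 |
Completion: P0=7  P1=43  P2=34  P3=8  P4=14  P5=22  P6=26
Waiting times: P0=0, P1=33, P2=18, P3=0, P4=0, P5=2, P6=7
Average waiting = (0+33+18+0+0+2+7) / 7 = 60/7 = 8.57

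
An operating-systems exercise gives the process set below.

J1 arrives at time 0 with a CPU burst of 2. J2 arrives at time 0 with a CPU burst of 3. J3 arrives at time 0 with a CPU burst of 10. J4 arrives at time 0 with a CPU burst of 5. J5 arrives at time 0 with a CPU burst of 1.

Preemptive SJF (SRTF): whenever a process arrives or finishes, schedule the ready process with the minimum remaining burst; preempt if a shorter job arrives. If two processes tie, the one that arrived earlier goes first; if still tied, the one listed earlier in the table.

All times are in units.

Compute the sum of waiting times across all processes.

21

Schedule: | J5 0-1 | J1 1-3 | J2 3-6 | J4 6-11 | J3 11-21 |
Completion: J1=3  J2=6  J3=21  J4=11  J5=1
Waiting = turnaround − burst: J1=1, J2=3, J3=11, J4=6, J5=0
Total waiting = 1 + 3 + 11 + 6 + 0 = 21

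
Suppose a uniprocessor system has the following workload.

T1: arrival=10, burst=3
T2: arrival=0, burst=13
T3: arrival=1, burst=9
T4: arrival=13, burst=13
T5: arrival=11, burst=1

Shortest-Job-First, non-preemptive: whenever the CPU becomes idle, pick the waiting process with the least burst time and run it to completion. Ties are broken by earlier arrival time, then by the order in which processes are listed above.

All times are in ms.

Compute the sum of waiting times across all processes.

Timeline: | T2 0-13 | T5 13-14 | T1 14-17 | T3 17-26 | T4 26-39 |
Completion: T1=17  T2=13  T3=26  T4=39  T5=14
Waiting = turnaround − burst: T1=4, T2=0, T3=16, T4=13, T5=2
Total waiting = 4 + 0 + 16 + 13 + 2 = 35

35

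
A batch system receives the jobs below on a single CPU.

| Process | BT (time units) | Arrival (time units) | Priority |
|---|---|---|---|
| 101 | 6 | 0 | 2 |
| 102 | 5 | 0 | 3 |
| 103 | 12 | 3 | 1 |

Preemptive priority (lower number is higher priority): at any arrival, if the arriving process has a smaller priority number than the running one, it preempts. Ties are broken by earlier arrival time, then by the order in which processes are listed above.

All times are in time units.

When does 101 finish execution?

Gantt: | 101 0-3 | 103 3-15 | 101 15-18 | 102 18-23 |
Completion: 101=18  102=23  103=15
Turnaround (C−A): 101=18  102=23  103=12

18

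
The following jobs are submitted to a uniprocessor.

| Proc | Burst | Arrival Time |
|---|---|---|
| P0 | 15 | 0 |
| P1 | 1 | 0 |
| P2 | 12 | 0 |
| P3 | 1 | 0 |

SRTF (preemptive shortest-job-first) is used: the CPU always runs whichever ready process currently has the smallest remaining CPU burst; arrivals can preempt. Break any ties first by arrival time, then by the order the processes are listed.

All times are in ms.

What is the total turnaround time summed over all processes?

Schedule: | P1 0-1 | P3 1-2 | P2 2-14 | P0 14-29 |
Completion: P0=29  P1=1  P2=14  P3=2
Turnaround = completion − arrival: P0=29, P1=1, P2=14, P3=2
Total turnaround = 29 + 1 + 14 + 2 = 46

46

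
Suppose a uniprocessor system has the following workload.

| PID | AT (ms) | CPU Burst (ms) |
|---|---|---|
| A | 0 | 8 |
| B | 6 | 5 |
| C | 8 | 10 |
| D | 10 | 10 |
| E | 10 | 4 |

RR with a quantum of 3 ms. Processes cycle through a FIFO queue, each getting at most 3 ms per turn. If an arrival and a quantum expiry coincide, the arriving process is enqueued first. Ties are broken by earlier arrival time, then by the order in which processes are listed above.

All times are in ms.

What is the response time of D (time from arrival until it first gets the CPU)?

6

Timeline: | A 0-6 | B 6-9 | A 9-11 | C 11-14 | B 14-16 | D 16-19 | E 19-22 | C 22-25 | D 25-28 | E 28-29 | C 29-32 | D 32-35 | C 35-36 | D 36-37 |
Completion: A=11  B=16  C=36  D=37  E=29
Turnaround (C−A): A=11  B=10  C=28  D=27  E=19
Response(D) = first start − arrival = 16 − 10 = 6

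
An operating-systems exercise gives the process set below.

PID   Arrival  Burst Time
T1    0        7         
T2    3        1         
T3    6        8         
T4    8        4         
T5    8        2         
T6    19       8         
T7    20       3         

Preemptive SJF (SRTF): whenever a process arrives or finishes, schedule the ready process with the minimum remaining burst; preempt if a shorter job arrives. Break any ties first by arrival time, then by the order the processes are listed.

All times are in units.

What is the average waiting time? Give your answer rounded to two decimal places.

Timeline: | T1 0-3 | T2 3-4 | T1 4-8 | T5 8-10 | T4 10-14 | T3 14-22 | T7 22-25 | T6 25-33 |
Completion: T1=8  T2=4  T3=22  T4=14  T5=10  T6=33  T7=25
Waiting times: T1=1, T2=0, T3=8, T4=2, T5=0, T6=6, T7=2
Average waiting = (1+0+8+2+0+6+2) / 7 = 19/7 = 2.71

2.71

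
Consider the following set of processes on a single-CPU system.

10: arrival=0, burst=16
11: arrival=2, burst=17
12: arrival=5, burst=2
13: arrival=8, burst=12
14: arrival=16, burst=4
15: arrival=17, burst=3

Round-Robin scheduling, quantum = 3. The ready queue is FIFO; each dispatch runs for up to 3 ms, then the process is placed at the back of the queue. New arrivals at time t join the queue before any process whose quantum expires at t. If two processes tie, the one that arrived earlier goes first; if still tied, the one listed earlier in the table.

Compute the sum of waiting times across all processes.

134

Gantt: | 10 0-3 | 11 3-6 | 10 6-9 | 12 9-11 | 11 11-14 | 13 14-17 | 10 17-20 | 11 20-23 | 14 23-26 | 15 26-29 | 13 29-32 | 10 32-35 | 11 35-38 | 14 38-39 | 13 39-42 | 10 42-45 | 11 45-48 | 13 48-51 | 10 51-52 | 11 52-54 |
Completion: 10=52  11=54  12=11  13=51  14=39  15=29
Turnaround (C−A): 10=52  11=52  12=6  13=43  14=23  15=12
Waiting = turnaround − burst: 10=36, 11=35, 12=4, 13=31, 14=19, 15=9
Total waiting = 36 + 35 + 4 + 31 + 19 + 9 = 134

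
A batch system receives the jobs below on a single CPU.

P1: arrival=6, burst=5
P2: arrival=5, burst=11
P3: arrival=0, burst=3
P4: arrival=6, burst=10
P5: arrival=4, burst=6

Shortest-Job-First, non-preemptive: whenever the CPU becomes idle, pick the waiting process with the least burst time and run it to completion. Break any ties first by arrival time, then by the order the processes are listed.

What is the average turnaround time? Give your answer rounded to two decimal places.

Timeline: | P3 0-3 | idle 3-4 | P5 4-10 | P1 10-15 | P4 15-25 | P2 25-36 |
Completion: P1=15  P2=36  P3=3  P4=25  P5=10
Turnaround (C−A): P1=9  P2=31  P3=3  P4=19  P5=6
Turnaround times: P1=9, P2=31, P3=3, P4=19, P5=6
Average turnaround = (9+31+3+19+6) / 5 = 68/5 = 13.60

13.60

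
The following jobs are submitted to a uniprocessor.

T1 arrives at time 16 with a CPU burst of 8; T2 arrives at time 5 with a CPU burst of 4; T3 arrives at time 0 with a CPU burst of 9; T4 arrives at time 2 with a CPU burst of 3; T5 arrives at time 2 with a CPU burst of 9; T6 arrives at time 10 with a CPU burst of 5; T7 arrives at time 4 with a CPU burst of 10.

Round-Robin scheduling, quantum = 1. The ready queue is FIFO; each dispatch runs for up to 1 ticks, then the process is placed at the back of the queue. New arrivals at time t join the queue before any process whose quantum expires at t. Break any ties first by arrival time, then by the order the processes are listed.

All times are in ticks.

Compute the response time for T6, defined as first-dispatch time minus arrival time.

4

Gantt: | T3 0-2 | T4 2-3 | T5 3-4 | T3 4-5 | T4 5-6 | T7 6-7 | T5 7-8 | T2 8-9 | T3 9-10 | T4 10-11 | T7 11-12 | T5 12-13 | T2 13-14 | T6 14-15 | T3 15-16 | T7 16-17 | T5 17-18 | T2 18-19 | T6 19-20 | T1 20-21 | T3 21-22 | T7 22-23 | T5 23-24 | T2 24-25 | T6 25-26 | T1 26-27 | T3 27-28 | T7 28-29 | T5 29-30 | T6 30-31 | T1 31-32 | T3 32-33 | T7 33-34 | T5 34-35 | T6 35-36 | T1 36-37 | T3 37-38 | T7 38-39 | T5 39-40 | T1 40-41 | T7 41-42 | T5 42-43 | T1 43-44 | T7 44-45 | T1 45-46 | T7 46-47 | T1 47-48 |
Completion: T1=48  T2=25  T3=38  T4=11  T5=43  T6=36  T7=47
Turnaround (C−A): T1=32  T2=20  T3=38  T4=9  T5=41  T6=26  T7=43
Response(T6) = first start − arrival = 14 − 10 = 4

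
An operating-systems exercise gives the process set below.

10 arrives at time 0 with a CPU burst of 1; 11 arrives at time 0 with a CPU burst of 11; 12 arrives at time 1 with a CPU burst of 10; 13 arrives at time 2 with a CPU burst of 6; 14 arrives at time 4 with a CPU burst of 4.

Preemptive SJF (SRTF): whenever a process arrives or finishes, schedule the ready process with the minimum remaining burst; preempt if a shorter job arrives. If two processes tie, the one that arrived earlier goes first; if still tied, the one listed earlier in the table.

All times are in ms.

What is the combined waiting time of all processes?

35

Gantt: | 10 0-1 | 12 1-2 | 13 2-8 | 14 8-12 | 12 12-21 | 11 21-32 |
Completion: 10=1  11=32  12=21  13=8  14=12
Turnaround (C−A): 10=1  11=32  12=20  13=6  14=8
Waiting = turnaround − burst: 10=0, 11=21, 12=10, 13=0, 14=4
Total waiting = 0 + 21 + 10 + 0 + 4 = 35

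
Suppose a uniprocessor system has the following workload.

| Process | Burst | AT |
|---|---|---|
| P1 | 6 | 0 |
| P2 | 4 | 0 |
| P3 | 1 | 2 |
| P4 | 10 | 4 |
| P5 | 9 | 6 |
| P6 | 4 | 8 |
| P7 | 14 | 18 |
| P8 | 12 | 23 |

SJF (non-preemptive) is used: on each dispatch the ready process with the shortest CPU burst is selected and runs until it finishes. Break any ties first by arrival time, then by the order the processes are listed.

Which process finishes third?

P1

Gantt: | P2 0-4 | P3 4-5 | P1 5-11 | P6 11-15 | P5 15-24 | P4 24-34 | P8 34-46 | P7 46-60 |
Completion: P1=11  P2=4  P3=5  P4=34  P5=24  P6=15  P7=60  P8=46
Turnaround (C−A): P1=11  P2=4  P3=3  P4=30  P5=18  P6=7  P7=42  P8=23
Finish order: P2 → P3 → P1 → P6 → P5 → P4 → P8 → P7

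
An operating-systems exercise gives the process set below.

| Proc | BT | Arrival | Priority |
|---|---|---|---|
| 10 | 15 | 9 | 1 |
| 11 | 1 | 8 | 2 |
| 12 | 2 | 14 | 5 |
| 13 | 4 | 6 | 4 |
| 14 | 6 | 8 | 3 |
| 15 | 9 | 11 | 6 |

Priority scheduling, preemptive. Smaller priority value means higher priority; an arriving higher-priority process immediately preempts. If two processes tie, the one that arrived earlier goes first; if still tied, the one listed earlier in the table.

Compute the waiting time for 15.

Schedule: | idle 0-6 | 13 6-8 | 11 8-9 | 10 9-24 | 14 24-30 | 13 30-32 | 12 32-34 | 15 34-43 |
Completion: 10=24  11=9  12=34  13=32  14=30  15=43
Turnaround (C−A): 10=15  11=1  12=20  13=26  14=22  15=32
Waiting(15) = turnaround − burst = 32 − 9 = 23

23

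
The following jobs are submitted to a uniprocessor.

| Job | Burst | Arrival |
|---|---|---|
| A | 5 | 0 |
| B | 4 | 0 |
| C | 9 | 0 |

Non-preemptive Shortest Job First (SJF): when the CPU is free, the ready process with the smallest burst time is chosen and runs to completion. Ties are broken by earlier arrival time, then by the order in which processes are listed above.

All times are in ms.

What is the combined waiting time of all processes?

Schedule: | B 0-4 | A 4-9 | C 9-18 |
Completion: A=9  B=4  C=18
Turnaround (C−A): A=9  B=4  C=18
Waiting = turnaround − burst: A=4, B=0, C=9
Total waiting = 4 + 0 + 9 = 13

13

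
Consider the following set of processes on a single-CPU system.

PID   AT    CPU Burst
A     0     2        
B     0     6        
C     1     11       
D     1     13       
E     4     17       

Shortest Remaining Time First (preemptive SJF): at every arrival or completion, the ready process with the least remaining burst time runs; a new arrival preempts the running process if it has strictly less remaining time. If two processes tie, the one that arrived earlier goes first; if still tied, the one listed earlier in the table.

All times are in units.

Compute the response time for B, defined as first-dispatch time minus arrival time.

2

Timeline: | A 0-2 | B 2-8 | C 8-19 | D 19-32 | E 32-49 |
Completion: A=2  B=8  C=19  D=32  E=49
Turnaround (C−A): A=2  B=8  C=18  D=31  E=45
Response(B) = first start − arrival = 2 − 0 = 2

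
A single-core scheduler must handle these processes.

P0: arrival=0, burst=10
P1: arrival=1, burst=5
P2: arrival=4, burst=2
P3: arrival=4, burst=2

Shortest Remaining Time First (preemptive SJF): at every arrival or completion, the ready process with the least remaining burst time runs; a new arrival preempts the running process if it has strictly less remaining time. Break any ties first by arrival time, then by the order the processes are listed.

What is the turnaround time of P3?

Timeline: | P0 0-1 | P1 1-6 | P2 6-8 | P3 8-10 | P0 10-19 |
Completion: P0=19  P1=6  P2=8  P3=10
Turnaround(P3) = completion − arrival = 10 − 4 = 6

6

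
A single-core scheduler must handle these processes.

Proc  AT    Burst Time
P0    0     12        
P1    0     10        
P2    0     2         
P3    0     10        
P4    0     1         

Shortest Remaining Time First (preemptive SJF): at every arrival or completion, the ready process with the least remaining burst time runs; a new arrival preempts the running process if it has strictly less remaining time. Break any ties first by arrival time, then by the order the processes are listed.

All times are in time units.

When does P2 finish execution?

3

Gantt: | P4 0-1 | P2 1-3 | P1 3-13 | P3 13-23 | P0 23-35 |
Completion: P0=35  P1=13  P2=3  P3=23  P4=1
Turnaround (C−A): P0=35  P1=13  P2=3  P3=23  P4=1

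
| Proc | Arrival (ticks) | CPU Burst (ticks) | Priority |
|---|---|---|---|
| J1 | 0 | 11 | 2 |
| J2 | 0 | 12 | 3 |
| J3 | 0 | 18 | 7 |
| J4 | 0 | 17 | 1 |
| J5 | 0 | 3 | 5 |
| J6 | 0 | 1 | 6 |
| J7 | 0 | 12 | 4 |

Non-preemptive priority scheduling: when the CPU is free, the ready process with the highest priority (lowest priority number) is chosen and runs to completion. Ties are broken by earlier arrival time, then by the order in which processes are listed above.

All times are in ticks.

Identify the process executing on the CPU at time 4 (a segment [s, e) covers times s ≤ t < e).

J4

Gantt: | J4 0-17 | J1 17-28 | J2 28-40 | J7 40-52 | J5 52-55 | J6 55-56 | J3 56-74 |
Completion: J1=28  J2=40  J3=74  J4=17  J5=55  J6=56  J7=52
Turnaround (C−A): J1=28  J2=40  J3=74  J4=17  J5=55  J6=56  J7=52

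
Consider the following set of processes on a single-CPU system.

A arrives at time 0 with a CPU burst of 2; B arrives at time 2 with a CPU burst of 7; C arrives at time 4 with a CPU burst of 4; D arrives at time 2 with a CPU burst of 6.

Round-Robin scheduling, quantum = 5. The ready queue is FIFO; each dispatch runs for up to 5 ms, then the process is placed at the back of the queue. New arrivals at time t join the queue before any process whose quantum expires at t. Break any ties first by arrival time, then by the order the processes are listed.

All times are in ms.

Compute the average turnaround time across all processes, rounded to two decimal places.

11.75

Timeline: | A 0-2 | B 2-7 | D 7-12 | C 12-16 | B 16-18 | D 18-19 |
Completion: A=2  B=18  C=16  D=19
Turnaround times: A=2, B=16, C=12, D=17
Average turnaround = (2+16+12+17) / 4 = 47/4 = 11.75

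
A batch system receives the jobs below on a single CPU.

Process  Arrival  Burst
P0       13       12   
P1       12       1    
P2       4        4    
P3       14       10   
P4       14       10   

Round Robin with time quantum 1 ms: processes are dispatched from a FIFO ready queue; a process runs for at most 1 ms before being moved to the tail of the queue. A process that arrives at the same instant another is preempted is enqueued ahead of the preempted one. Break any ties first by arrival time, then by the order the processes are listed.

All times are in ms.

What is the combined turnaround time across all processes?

94

Gantt: | idle 0-4 | P2 4-8 | idle 8-12 | P1 12-13 | P0 13-14 | P3 14-15 | P4 15-16 | P0 16-17 | P3 17-18 | P4 18-19 | P0 19-20 | P3 20-21 | P4 21-22 | P0 22-23 | P3 23-24 | P4 24-25 | P0 25-26 | P3 26-27 | P4 27-28 | P0 28-29 | P3 29-30 | P4 30-31 | P0 31-32 | P3 32-33 | P4 33-34 | P0 34-35 | P3 35-36 | P4 36-37 | P0 37-38 | P3 38-39 | P4 39-40 | P0 40-41 | P3 41-42 | P4 42-43 | P0 43-45 |
Completion: P0=45  P1=13  P2=8  P3=42  P4=43
Turnaround = completion − arrival: P0=32, P1=1, P2=4, P3=28, P4=29
Total turnaround = 32 + 1 + 4 + 28 + 29 = 94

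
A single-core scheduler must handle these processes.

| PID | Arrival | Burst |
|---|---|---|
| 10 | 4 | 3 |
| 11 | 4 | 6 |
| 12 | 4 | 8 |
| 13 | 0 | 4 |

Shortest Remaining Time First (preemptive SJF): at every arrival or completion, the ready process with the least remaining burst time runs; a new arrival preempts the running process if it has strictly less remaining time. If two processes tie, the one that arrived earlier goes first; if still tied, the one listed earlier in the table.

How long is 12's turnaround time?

Schedule: | 13 0-4 | 10 4-7 | 11 7-13 | 12 13-21 |
Completion: 10=7  11=13  12=21  13=4
Turnaround (C−A): 10=3  11=9  12=17  13=4
Turnaround(12) = completion − arrival = 21 − 4 = 17

17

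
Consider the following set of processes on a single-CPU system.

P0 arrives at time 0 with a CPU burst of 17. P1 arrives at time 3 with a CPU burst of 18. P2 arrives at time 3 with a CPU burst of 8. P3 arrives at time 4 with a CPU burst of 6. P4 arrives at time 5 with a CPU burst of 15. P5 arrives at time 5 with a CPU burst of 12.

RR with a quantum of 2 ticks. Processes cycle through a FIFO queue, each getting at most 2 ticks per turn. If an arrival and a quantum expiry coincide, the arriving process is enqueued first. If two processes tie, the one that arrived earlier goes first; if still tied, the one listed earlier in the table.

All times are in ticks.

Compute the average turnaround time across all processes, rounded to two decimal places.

Schedule: | P0 0-4 | P1 4-6 | P2 6-8 | P3 8-10 | P0 10-12 | P4 12-14 | P5 14-16 | P1 16-18 | P2 18-20 | P3 20-22 | P0 22-24 | P4 24-26 | P5 26-28 | P1 28-30 | P2 30-32 | P3 32-34 | P0 34-36 | P4 36-38 | P5 38-40 | P1 40-42 | P2 42-44 | P0 44-46 | P4 46-48 | P5 48-50 | P1 50-52 | P0 52-54 | P4 54-56 | P5 56-58 | P1 58-60 | P0 60-62 | P4 62-64 | P5 64-66 | P1 66-68 | P0 68-69 | P4 69-71 | P1 71-73 | P4 73-74 | P1 74-76 |
Completion: P0=69  P1=76  P2=44  P3=34  P4=74  P5=66
Turnaround (C−A): P0=69  P1=73  P2=41  P3=30  P4=69  P5=61
Turnaround times: P0=69, P1=73, P2=41, P3=30, P4=69, P5=61
Average turnaround = (69+73+41+30+69+61) / 6 = 343/6 = 57.17

57.17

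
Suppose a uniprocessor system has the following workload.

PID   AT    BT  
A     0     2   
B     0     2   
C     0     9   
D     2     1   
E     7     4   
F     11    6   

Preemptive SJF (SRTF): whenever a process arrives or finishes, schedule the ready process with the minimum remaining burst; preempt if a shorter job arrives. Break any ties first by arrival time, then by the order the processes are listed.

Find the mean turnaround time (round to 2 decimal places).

Timeline: | A 0-2 | D 2-3 | B 3-5 | C 5-7 | E 7-11 | F 11-17 | C 17-24 |
Completion: A=2  B=5  C=24  D=3  E=11  F=17
Turnaround times: A=2, B=5, C=24, D=1, E=4, F=6
Average turnaround = (2+5+24+1+4+6) / 6 = 42/6 = 7.00

7.00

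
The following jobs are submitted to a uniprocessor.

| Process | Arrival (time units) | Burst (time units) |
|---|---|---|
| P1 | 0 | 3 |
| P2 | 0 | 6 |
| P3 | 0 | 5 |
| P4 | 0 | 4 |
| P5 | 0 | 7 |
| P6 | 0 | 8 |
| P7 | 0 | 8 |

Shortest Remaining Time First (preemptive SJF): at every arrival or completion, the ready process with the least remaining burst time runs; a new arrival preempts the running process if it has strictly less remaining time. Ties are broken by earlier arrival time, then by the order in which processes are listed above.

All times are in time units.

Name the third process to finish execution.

Gantt: | P1 0-3 | P4 3-7 | P3 7-12 | P2 12-18 | P5 18-25 | P6 25-33 | P7 33-41 |
Completion: P1=3  P2=18  P3=12  P4=7  P5=25  P6=33  P7=41
Turnaround (C−A): P1=3  P2=18  P3=12  P4=7  P5=25  P6=33  P7=41
Finish order: P1 → P4 → P3 → P2 → P5 → P6 → P7

P3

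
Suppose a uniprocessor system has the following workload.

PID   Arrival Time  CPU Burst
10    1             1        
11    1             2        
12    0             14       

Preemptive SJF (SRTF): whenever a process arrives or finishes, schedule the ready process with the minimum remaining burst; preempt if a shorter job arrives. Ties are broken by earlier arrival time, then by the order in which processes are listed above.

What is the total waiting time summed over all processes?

Gantt: | 12 0-1 | 10 1-2 | 11 2-4 | 12 4-17 |
Completion: 10=2  11=4  12=17
Turnaround (C−A): 10=1  11=3  12=17
Waiting = turnaround − burst: 10=0, 11=1, 12=3
Total waiting = 0 + 1 + 3 = 4

4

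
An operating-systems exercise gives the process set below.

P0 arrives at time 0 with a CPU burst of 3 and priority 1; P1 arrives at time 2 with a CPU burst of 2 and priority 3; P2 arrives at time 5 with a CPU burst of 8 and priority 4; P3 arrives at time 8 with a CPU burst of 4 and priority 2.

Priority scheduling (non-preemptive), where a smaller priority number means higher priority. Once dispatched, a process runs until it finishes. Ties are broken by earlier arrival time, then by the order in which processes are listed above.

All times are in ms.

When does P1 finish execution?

Schedule: | P0 0-3 | P1 3-5 | P2 5-13 | P3 13-17 |
Completion: P0=3  P1=5  P2=13  P3=17

5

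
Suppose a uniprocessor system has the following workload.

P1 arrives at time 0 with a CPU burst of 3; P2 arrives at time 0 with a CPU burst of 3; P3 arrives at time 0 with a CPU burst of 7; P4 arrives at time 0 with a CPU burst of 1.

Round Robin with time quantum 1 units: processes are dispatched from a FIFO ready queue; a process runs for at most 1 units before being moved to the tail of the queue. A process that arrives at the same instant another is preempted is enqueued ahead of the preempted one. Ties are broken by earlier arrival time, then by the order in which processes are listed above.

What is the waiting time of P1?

Gantt: | P1 0-1 | P2 1-2 | P3 2-3 | P4 3-4 | P1 4-5 | P2 5-6 | P3 6-7 | P1 7-8 | P2 8-9 | P3 9-14 |
Completion: P1=8  P2=9  P3=14  P4=4
Waiting(P1) = turnaround − burst = 8 − 3 = 5

5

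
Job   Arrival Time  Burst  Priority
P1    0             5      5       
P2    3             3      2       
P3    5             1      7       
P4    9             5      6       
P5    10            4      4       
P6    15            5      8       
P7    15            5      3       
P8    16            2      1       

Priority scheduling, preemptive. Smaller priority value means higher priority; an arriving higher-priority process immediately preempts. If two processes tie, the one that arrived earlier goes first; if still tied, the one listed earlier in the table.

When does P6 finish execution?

Timeline: | P1 0-3 | P2 3-6 | P1 6-8 | P3 8-9 | P4 9-10 | P5 10-14 | P4 14-15 | P7 15-16 | P8 16-18 | P7 18-22 | P4 22-25 | P6 25-30 |
Completion: P1=8  P2=6  P3=9  P4=25  P5=14  P6=30  P7=22  P8=18
Turnaround (C−A): P1=8  P2=3  P3=4  P4=16  P5=4  P6=15  P7=7  P8=2

30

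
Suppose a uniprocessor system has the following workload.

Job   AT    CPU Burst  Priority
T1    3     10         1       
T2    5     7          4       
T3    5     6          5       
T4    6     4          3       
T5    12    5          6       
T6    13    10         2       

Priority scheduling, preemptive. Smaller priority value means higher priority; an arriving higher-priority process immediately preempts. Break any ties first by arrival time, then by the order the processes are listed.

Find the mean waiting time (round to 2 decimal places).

16.00

Gantt: | idle 0-3 | T1 3-13 | T6 13-23 | T4 23-27 | T2 27-34 | T3 34-40 | T5 40-45 |
Completion: T1=13  T2=34  T3=40  T4=27  T5=45  T6=23
Turnaround (C−A): T1=10  T2=29  T3=35  T4=21  T5=33  T6=10
Waiting times: T1=0, T2=22, T3=29, T4=17, T5=28, T6=0
Average waiting = (0+22+29+17+28+0) / 6 = 96/6 = 16.00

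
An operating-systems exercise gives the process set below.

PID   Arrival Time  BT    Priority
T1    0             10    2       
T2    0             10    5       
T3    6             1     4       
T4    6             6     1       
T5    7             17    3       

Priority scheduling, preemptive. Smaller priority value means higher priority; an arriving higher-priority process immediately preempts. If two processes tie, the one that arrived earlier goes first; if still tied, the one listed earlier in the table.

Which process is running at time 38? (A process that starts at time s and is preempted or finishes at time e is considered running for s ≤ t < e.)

Timeline: | T1 0-6 | T4 6-12 | T1 12-16 | T5 16-33 | T3 33-34 | T2 34-44 |
Completion: T1=16  T2=44  T3=34  T4=12  T5=33
Turnaround (C−A): T1=16  T2=44  T3=28  T4=6  T5=26

T2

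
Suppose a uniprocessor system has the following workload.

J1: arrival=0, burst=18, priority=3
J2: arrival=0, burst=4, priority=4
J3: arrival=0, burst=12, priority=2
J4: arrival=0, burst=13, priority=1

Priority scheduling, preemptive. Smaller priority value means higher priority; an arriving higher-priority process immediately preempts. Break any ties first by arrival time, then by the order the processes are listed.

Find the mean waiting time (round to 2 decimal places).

20.25

Gantt: | J4 0-13 | J3 13-25 | J1 25-43 | J2 43-47 |
Completion: J1=43  J2=47  J3=25  J4=13
Waiting times: J1=25, J2=43, J3=13, J4=0
Average waiting = (25+43+13+0) / 4 = 81/4 = 20.25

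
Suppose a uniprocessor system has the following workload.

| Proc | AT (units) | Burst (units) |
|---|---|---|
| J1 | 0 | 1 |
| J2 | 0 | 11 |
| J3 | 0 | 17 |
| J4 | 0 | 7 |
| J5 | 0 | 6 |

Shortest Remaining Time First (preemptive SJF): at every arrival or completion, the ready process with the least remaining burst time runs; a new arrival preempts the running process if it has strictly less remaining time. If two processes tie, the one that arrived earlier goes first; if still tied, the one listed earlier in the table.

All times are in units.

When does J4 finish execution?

14

Timeline: | J1 0-1 | J5 1-7 | J4 7-14 | J2 14-25 | J3 25-42 |
Completion: J1=1  J2=25  J3=42  J4=14  J5=7
Turnaround (C−A): J1=1  J2=25  J3=42  J4=14  J5=7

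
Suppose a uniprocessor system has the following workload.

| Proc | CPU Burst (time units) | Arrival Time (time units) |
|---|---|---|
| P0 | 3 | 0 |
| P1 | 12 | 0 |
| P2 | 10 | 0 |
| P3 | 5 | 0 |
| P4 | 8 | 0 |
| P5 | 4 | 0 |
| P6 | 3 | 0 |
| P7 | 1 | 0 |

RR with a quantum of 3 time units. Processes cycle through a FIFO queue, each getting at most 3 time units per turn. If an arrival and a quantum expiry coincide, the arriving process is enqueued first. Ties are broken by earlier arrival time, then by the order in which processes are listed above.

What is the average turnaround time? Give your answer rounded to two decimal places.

30.38

Schedule: | P0 0-3 | P1 3-6 | P2 6-9 | P3 9-12 | P4 12-15 | P5 15-18 | P6 18-21 | P7 21-22 | P1 22-25 | P2 25-28 | P3 28-30 | P4 30-33 | P5 33-34 | P1 34-37 | P2 37-40 | P4 40-42 | P1 42-45 | P2 45-46 |
Completion: P0=3  P1=45  P2=46  P3=30  P4=42  P5=34  P6=21  P7=22
Turnaround (C−A): P0=3  P1=45  P2=46  P3=30  P4=42  P5=34  P6=21  P7=22
Turnaround times: P0=3, P1=45, P2=46, P3=30, P4=42, P5=34, P6=21, P7=22
Average turnaround = (3+45+46+30+42+34+21+22) / 8 = 243/8 = 30.38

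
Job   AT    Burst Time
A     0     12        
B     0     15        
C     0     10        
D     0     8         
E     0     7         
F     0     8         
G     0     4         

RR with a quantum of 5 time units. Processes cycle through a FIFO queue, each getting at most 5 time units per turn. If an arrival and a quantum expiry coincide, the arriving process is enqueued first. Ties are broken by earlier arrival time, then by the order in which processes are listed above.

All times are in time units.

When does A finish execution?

59

Gantt: | A 0-5 | B 5-10 | C 10-15 | D 15-20 | E 20-25 | F 25-30 | G 30-34 | A 34-39 | B 39-44 | C 44-49 | D 49-52 | E 52-54 | F 54-57 | A 57-59 | B 59-64 |
Completion: A=59  B=64  C=49  D=52  E=54  F=57  G=34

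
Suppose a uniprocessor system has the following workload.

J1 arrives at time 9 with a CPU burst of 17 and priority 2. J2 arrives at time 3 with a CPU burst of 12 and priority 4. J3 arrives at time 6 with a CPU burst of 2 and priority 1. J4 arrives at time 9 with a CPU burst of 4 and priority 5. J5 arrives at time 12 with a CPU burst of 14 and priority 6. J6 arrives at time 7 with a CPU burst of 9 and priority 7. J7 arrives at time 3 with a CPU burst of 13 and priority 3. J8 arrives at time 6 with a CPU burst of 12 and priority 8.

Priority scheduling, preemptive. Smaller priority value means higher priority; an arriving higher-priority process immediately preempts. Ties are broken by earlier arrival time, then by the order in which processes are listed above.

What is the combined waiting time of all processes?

Gantt: | idle 0-3 | J7 3-6 | J3 6-8 | J7 8-9 | J1 9-26 | J7 26-35 | J2 35-47 | J4 47-51 | J5 51-65 | J6 65-74 | J8 74-86 |
Completion: J1=26  J2=47  J3=8  J4=51  J5=65  J6=74  J7=35  J8=86
Turnaround (C−A): J1=17  J2=44  J3=2  J4=42  J5=53  J6=67  J7=32  J8=80
Waiting = turnaround − burst: J1=0, J2=32, J3=0, J4=38, J5=39, J6=58, J7=19, J8=68
Total waiting = 0 + 32 + 0 + 38 + 39 + 58 + 19 + 68 = 254

254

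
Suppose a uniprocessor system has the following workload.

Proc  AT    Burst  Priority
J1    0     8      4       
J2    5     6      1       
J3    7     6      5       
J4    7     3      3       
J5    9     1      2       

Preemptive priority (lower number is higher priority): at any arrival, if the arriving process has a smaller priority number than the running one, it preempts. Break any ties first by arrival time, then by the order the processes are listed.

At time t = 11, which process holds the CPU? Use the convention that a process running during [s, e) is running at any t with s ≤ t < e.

Schedule: | J1 0-5 | J2 5-11 | J5 11-12 | J4 12-15 | J1 15-18 | J3 18-24 |
Completion: J1=18  J2=11  J3=24  J4=15  J5=12
Turnaround (C−A): J1=18  J2=6  J3=17  J4=8  J5=3

J5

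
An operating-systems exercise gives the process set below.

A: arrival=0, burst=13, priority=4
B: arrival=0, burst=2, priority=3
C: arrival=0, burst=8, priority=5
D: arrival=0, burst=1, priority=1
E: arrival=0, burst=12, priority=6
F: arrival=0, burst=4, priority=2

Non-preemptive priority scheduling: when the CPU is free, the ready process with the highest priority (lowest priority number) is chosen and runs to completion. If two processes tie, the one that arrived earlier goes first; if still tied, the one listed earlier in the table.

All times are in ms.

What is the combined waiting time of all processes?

Gantt: | D 0-1 | F 1-5 | B 5-7 | A 7-20 | C 20-28 | E 28-40 |
Completion: A=20  B=7  C=28  D=1  E=40  F=5
Waiting = turnaround − burst: A=7, B=5, C=20, D=0, E=28, F=1
Total waiting = 7 + 5 + 20 + 0 + 28 + 1 = 61

61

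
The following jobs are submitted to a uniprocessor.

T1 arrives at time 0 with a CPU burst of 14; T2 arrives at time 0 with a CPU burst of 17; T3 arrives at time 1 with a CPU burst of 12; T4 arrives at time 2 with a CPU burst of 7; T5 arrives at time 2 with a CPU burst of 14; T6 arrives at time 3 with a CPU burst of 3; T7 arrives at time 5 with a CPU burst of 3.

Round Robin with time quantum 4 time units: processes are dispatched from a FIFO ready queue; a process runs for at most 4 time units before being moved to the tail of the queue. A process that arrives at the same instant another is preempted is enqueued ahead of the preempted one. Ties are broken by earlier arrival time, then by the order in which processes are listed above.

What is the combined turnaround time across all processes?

340

Gantt: | T1 0-4 | T2 4-8 | T3 8-12 | T4 12-16 | T5 16-20 | T6 20-23 | T1 23-27 | T7 27-30 | T2 30-34 | T3 34-38 | T4 38-41 | T5 41-45 | T1 45-49 | T2 49-53 | T3 53-57 | T5 57-61 | T1 61-63 | T2 63-67 | T5 67-69 | T2 69-70 |
Completion: T1=63  T2=70  T3=57  T4=41  T5=69  T6=23  T7=30
Turnaround (C−A): T1=63  T2=70  T3=56  T4=39  T5=67  T6=20  T7=25
Turnaround = completion − arrival: T1=63, T2=70, T3=56, T4=39, T5=67, T6=20, T7=25
Total turnaround = 63 + 70 + 56 + 39 + 67 + 20 + 25 = 340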